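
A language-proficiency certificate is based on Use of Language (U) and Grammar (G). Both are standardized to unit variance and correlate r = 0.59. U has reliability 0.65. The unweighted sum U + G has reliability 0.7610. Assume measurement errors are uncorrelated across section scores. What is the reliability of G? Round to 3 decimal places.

0.590

Var(U+G) = 2 + 2·0.59 = 3.180.
True-score variance = ρ_U + ρ_G + 2·0.59, so 0.7610 = (0.65 + ρ_G + 1.18) / 3.180.
ρ_G = 0.7610·3.180 − 0.65 − 1.18 = 0.590.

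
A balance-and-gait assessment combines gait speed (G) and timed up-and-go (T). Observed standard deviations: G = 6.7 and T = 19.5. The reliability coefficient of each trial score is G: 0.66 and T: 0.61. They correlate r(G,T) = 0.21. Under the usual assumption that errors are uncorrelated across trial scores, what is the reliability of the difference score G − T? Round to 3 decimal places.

0.558

Var(G−T) = 6.7² + 19.5² − 2·6.7·19.5·0.21 = 425.14 − 54.873 = 370.267.
With uncorrelated errors the cross-covariances are all true-score covariance, so they carry over unchanged; only the diagonal terms shrink to ρᵢσᵢ².
True-score variance = [6.7²·0.66 + 19.5²·0.61] − 54.873 = 261.58 − 54.873 = 206.707.
Reliability = 206.707 / 370.267 = 0.558.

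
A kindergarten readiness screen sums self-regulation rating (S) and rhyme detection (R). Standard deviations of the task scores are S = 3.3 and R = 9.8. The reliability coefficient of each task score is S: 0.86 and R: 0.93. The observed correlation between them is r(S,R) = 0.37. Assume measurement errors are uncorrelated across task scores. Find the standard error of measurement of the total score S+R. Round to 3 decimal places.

Var(total) = 106.93 + 23.9316 = 130.862.
True-score variance = 98.6826 + 23.9316 = 122.614, so reliability = 0.9370.
Error variance = 130.862 − 122.614 = 8.2474; SEM = √8.2474 = 2.872.

2.872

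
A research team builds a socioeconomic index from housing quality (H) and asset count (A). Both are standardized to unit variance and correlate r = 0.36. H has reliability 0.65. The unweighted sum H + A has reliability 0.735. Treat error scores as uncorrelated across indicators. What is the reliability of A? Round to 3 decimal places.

Var(H+A) = 2 + 2·0.36 = 2.720.
True-score variance = ρ_H + ρ_A + 2·0.36, so 0.735 = (0.65 + ρ_A + 0.72) / 2.720.
ρ_A = 0.735·2.720 − 0.65 − 0.72 = 0.629.

0.629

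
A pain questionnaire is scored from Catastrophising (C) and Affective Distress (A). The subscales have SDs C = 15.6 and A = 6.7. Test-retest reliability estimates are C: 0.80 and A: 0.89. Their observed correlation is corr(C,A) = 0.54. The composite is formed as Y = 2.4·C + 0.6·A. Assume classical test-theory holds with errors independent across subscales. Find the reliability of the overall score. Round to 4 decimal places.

Var(Y) = 2.4²·15.6² + 0.6²·6.7² + 2·[1.44·15.6·6.7·0.54] = 1417.91 + 162.55 = 1580.46.
Under uncorrelated errors the observed covariances equal the true-score covariances, so only the own-variance terms attenuate.
True-score variance = [2.4²·15.6²·0.80 + 0.6²·6.7²·0.89] + 162.55 = 1135.79 + 162.55 = 1298.34.
Reliability = 1298.34 / 1580.46 = 0.8215.

0.8215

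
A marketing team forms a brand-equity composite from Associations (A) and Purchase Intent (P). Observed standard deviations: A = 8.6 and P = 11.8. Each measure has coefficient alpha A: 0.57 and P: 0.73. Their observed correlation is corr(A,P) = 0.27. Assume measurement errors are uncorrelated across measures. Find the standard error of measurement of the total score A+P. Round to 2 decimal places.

Var(total) = 213.2 + 54.7992 = 267.999.
True-score variance = 143.802 + 54.7992 = 198.602, so reliability = 0.7411.
Error variance = 267.999 − 198.602 = 69.3976; SEM = √69.3976 = 8.33.

8.33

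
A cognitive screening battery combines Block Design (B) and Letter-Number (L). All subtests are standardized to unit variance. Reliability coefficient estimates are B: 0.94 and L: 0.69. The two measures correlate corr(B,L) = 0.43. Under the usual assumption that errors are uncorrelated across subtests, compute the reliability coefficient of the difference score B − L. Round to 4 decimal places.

Var(B−L) = 1 + 1 − 2·0.43 = 2 − 0.86 = 1.14.
Under uncorrelated errors the observed covariances equal the true-score covariances, so only the own-variance terms attenuate.
True-score variance = [0.94 + 0.69] − 0.86 = 1.63 − 0.86 = 0.77.
Reliability = 0.77 / 1.14 = 0.6754.

0.6754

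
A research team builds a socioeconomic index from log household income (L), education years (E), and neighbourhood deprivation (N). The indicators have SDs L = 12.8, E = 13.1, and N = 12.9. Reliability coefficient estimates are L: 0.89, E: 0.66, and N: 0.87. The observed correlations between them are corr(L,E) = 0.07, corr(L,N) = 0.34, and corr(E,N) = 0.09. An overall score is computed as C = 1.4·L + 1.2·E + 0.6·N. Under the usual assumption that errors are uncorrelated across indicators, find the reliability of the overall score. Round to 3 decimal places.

0.838

Var(C) = 1.4²·12.8² + 1.2²·13.1² + 0.6²·12.9² + 2·[1.68·12.8·13.1·0.07 + 0.84·12.8·12.9·0.34 + 0.72·13.1·12.9·0.09] = 628.152 + 155.656 = 783.808.
With uncorrelated errors the cross-covariances are all true-score covariance, so they carry over unchanged; only the diagonal terms shrink to ρᵢσᵢ².
True-score variance = [1.4²·12.8²·0.89 + 1.2²·13.1²·0.66 + 0.6²·12.9²·0.87] + 155.656 = 501.02 + 155.656 = 656.676.
Reliability = 656.676 / 783.808 = 0.838.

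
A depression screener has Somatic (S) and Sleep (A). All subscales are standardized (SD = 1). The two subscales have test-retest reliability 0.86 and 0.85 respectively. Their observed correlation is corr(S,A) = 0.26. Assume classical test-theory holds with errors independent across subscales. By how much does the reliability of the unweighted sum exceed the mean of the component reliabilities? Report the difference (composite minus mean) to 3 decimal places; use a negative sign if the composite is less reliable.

0.030

Var(sum) = 2 + 0.52 = 2.52; true-score variance = 1.71 + 0.52 = 2.23; composite reliability = 0.8849.
Mean component reliability = 0.8550.
Difference = 0.8849 − 0.8550 = 0.030.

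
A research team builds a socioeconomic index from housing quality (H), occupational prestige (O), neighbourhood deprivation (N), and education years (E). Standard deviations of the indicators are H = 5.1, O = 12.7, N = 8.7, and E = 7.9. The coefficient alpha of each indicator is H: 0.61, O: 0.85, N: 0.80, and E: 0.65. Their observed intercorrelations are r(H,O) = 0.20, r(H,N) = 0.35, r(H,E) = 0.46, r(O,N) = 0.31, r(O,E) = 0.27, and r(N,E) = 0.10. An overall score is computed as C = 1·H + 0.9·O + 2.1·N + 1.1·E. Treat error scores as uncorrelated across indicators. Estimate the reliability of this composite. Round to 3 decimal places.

0.865

Var(C) = 5.1² + 0.9²·12.7² + 2.1²·8.7² + 1.1²·7.9² + 2·[0.9·5.1·12.7·0.20 + 2.1·5.1·8.7·0.35 + 1.1·5.1·7.9·0.46 + 1.89·12.7·8.7·0.31 + 0.99·12.7·7.9·0.27 + 2.31·8.7·7.9·0.10] = 565.964 + 344.176 = 910.14.
Because errors are independent across components, Cov(Tᵢ,Tⱼ) = Cov(Xᵢ,Xⱼ); the off-diagonal part of the true-score variance is the same as above.
True-score variance = [5.1²·0.61 + 0.9²·12.7²·0.85 + 2.1²·8.7²·0.80 + 1.1²·7.9²·0.65] + 344.176 = 443.034 + 344.176 = 787.21.
Reliability = 787.21 / 910.14 = 0.865.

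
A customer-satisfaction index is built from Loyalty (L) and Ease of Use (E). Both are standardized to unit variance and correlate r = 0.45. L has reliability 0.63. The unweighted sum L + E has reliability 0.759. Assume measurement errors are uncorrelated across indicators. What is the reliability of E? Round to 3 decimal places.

Var(L+E) = 2 + 2·0.45 = 2.900.
True-score variance = ρ_L + ρ_E + 2·0.45, so 0.759 = (0.63 + ρ_E + 0.90) / 2.900.
ρ_E = 0.759·2.900 − 0.63 − 0.90 = 0.671.

0.671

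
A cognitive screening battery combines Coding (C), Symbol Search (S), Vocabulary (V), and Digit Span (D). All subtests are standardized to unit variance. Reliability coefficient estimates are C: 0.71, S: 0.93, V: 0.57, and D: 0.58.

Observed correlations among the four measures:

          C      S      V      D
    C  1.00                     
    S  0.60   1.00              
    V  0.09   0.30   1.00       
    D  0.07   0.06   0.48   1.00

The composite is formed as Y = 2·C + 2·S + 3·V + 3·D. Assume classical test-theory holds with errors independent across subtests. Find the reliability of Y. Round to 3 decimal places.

0.801

Var(Y) = 2² + 2² + 3² + 3² + 2·[4·0.60 + 6·0.09 + 6·0.07 + 6·0.30 + 6·0.06 + 9·0.48] = 26 + 19.68 = 45.68.
Because errors are independent across components, Cov(Tᵢ,Tⱼ) = Cov(Xᵢ,Xⱼ); the off-diagonal part of the true-score variance is the same as above.
True-score variance = [2²·0.71 + 2²·0.93 + 3²·0.57 + 3²·0.58] + 19.68 = 16.91 + 19.68 = 36.59.
Reliability = 36.59 / 45.68 = 0.801.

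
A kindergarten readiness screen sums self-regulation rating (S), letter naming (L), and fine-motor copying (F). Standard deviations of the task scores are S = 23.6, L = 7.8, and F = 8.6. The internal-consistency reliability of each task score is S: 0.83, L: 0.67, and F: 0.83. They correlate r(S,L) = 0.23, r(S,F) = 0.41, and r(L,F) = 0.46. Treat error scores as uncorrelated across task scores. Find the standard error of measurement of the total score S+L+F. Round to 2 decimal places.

11.28

Var(total) = 691.76 + 312.818 = 1004.58.
True-score variance = 564.426 + 312.818 = 877.244, so reliability = 0.8732.
Error variance = 1004.58 − 877.244 = 127.334; SEM = √127.334 = 11.28.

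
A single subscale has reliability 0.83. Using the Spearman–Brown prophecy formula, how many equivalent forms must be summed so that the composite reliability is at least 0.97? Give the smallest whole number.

7

k ≥ ρ*(1−ρ₁)/(ρ₁(1−ρ*)) = 0.97·0.17 / (0.83·0.03) = 6.622.
Smallest integer k = 7.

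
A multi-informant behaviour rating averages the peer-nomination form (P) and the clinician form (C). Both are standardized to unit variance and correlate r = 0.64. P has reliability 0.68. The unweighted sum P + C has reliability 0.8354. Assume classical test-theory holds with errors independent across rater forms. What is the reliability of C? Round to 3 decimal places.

0.780

Var(P+C) = 2 + 2·0.64 = 3.280.
True-score variance = ρ_P + ρ_C + 2·0.64, so 0.8354 = (0.68 + ρ_C + 1.28) / 3.280.
ρ_C = 0.8354·3.280 − 0.68 − 1.28 = 0.780.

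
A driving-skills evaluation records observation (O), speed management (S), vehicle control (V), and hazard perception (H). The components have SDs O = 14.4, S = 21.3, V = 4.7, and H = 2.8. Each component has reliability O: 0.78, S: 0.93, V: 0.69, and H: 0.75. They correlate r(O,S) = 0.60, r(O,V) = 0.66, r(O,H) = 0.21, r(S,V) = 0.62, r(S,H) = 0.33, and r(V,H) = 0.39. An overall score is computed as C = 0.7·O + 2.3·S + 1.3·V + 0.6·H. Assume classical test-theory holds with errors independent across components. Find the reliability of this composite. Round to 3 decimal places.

Var(C) = 0.7²·14.4² + 2.3²·21.3² + 1.3²·4.7² + 0.6²·2.8² + 2·[1.61·14.4·21.3·0.60 + 0.91·14.4·4.7·0.66 + 0.42·14.4·2.8·0.21 + 2.99·21.3·4.7·0.62 + 1.38·21.3·2.8·0.33 + 0.78·4.7·2.8·0.39] = 2541.78 + 1114.49 = 3656.27.
Under uncorrelated errors the observed covariances equal the true-score covariances, so only the own-variance terms attenuate.
True-score variance = [0.7²·14.4²·0.78 + 2.3²·21.3²·0.93 + 1.3²·4.7²·0.69 + 0.6²·2.8²·0.75] + 1114.49 = 2339.15 + 1114.49 = 3453.63.
Reliability = 3453.63 / 3656.27 = 0.945.

0.945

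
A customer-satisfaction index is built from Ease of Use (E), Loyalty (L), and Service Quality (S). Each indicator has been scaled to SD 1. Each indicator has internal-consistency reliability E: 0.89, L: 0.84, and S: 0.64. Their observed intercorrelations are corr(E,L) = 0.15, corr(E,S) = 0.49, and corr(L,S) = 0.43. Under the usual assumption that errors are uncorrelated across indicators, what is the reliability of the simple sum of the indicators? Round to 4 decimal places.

0.8774

Var(E+L+S) = 3 + 2·[0.15 + 0.49 + 0.43] = 3 + 2.14 = 5.14.
With uncorrelated errors the cross-covariances are all true-score covariance, so they carry over unchanged; only the diagonal terms shrink to ρᵢσᵢ².
True-score variance = [0.89 + 0.84 + 0.64] + 2.14 = 2.37 + 2.14 = 4.51.
Reliability = 4.51 / 5.14 = 0.8774.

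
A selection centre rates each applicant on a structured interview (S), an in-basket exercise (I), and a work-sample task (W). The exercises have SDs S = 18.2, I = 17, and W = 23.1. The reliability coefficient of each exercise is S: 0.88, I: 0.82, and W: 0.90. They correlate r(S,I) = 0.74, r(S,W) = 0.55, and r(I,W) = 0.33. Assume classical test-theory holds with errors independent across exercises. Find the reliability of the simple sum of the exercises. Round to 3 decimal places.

Var(S+I+W) = 18.2² + 17² + 23.1² + 2·[18.2·17·0.74 + 18.2·23.1·0.55 + 17·23.1·0.33] = 1153.85 + 1179.56 = 2333.41.
Because errors are independent across components, Cov(Tᵢ,Tⱼ) = Cov(Xᵢ,Xⱼ); the off-diagonal part of the true-score variance is the same as above.
True-score variance = [18.2²·0.88 + 17²·0.82 + 23.1²·0.90] + 1179.56 = 1008.72 + 1179.56 = 2188.28.
Reliability = 2188.28 / 2333.41 = 0.938.

0.938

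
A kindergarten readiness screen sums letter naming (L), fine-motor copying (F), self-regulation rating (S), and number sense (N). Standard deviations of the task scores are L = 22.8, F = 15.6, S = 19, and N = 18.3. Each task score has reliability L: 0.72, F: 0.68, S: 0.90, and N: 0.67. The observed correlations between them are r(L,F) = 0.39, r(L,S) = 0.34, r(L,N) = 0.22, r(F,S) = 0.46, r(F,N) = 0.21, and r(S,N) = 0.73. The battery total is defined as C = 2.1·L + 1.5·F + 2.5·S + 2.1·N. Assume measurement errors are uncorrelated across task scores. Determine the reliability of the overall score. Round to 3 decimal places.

Var(C) = 2.1²·22.8² + 1.5²·15.6² + 2.5²·19² + 2.1²·18.3² + 2·[3.15·22.8·15.6·0.39 + 5.25·22.8·19·0.34 + 4.41·22.8·18.3·0.22 + 3.75·15.6·19·0.46 + 3.15·15.6·18.3·0.21 + 5.25·19·18.3·0.73] = 6573.17 + 7295.43 = 13868.6.
With uncorrelated errors the cross-covariances are all true-score covariance, so they carry over unchanged; only the diagonal terms shrink to ρᵢσᵢ².
True-score variance = [2.1²·22.8²·0.72 + 1.5²·15.6²·0.68 + 2.5²·19²·0.90 + 2.1²·18.3²·0.67] + 7295.43 = 5043.06 + 7295.43 = 12338.5.
Reliability = 12338.5 / 13868.6 = 0.890.

0.890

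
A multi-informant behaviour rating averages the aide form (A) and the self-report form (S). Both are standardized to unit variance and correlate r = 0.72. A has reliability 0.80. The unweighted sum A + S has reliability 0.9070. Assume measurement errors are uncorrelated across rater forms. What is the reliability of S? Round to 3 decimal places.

0.880

Var(A+S) = 2 + 2·0.72 = 3.440.
True-score variance = ρ_A + ρ_S + 2·0.72, so 0.9070 = (0.80 + ρ_S + 1.44) / 3.440.
ρ_S = 0.9070·3.440 − 0.80 − 1.44 = 0.880.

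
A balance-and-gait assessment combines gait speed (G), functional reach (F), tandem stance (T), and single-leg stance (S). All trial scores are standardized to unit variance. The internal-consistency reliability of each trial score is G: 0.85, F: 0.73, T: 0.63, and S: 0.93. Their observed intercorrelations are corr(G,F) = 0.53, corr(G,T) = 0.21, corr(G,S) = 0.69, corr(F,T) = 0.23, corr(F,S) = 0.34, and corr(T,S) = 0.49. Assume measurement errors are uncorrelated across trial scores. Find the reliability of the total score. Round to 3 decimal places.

Var(G+F+T+S) = 4 + 2·[0.53 + 0.21 + 0.69 + 0.23 + 0.34 + 0.49] = 4 + 4.98 = 8.98.
Because errors are independent across components, Cov(Tᵢ,Tⱼ) = Cov(Xᵢ,Xⱼ); the off-diagonal part of the true-score variance is the same as above.
True-score variance = [0.85 + 0.73 + 0.63 + 0.93] + 4.98 = 3.14 + 4.98 = 8.12.
Reliability = 8.12 / 8.98 = 0.904.

0.904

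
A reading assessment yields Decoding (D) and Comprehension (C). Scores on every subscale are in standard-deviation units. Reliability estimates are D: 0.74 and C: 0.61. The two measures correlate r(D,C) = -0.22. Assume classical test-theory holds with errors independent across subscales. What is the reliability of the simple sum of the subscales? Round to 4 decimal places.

Var(D+C) = 2 + 2·[(-0.22)] = 2 − 0.44 = 1.56.
With uncorrelated errors the cross-covariances are all true-score covariance, so they carry over unchanged; only the diagonal terms shrink to ρᵢσᵢ².
True-score variance = [0.74 + 0.61] − 0.44 = 1.35 − 0.44 = 0.91.
Reliability = 0.91 / 1.56 = 0.5833.

0.5833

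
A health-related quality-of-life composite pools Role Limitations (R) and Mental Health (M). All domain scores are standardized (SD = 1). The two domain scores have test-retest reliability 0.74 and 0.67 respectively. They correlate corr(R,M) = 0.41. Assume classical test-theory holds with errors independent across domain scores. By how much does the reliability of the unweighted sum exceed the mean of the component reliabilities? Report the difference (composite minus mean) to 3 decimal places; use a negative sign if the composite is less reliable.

0.086

Var(sum) = 2 + 0.82 = 2.82; true-score variance = 1.41 + 0.82 = 2.23; composite reliability = 0.7908.
Mean component reliability = 0.7050.
Difference = 0.7908 − 0.7050 = 0.086.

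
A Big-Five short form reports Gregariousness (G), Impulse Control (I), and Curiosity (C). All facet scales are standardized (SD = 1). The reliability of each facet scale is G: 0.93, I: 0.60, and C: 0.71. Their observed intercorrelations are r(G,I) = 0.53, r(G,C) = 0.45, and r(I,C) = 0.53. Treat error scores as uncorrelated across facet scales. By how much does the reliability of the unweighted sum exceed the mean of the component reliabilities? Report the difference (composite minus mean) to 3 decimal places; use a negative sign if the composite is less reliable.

Var(sum) = 3 + 3.02 = 6.02; true-score variance = 2.24 + 3.02 = 5.26; composite reliability = 0.8738.
Mean component reliability = 0.7467.
Difference = 0.8738 − 0.7467 = 0.127.

0.127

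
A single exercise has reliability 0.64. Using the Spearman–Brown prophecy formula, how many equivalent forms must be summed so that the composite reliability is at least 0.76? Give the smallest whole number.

2

k ≥ ρ*(1−ρ₁)/(ρ₁(1−ρ*)) = 0.76·0.36 / (0.64·0.24) = 1.781.
Smallest integer k = 2.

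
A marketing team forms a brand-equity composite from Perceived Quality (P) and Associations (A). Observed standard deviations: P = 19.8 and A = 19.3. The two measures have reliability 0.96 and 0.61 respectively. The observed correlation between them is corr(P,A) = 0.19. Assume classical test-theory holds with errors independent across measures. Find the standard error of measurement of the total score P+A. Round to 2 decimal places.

12.69

Var(total) = 764.53 + 145.213 = 909.743.
True-score variance = 603.577 + 145.213 = 748.791, so reliability = 0.8231.
Error variance = 909.743 − 748.791 = 160.953; SEM = √160.953 = 12.69.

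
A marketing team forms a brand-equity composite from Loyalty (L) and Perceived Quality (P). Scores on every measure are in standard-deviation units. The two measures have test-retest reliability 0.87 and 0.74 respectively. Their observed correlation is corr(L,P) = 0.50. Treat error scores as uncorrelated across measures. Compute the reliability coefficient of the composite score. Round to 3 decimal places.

Var(L+P) = 2 + 2·[0.50] = 2 + 1 = 3.
Because errors are independent across components, Cov(Tᵢ,Tⱼ) = Cov(Xᵢ,Xⱼ); the off-diagonal part of the true-score variance is the same as above.
True-score variance = [0.87 + 0.74] + 1 = 1.61 + 1 = 2.61.
Reliability = 2.61 / 3 = 0.870.

0.870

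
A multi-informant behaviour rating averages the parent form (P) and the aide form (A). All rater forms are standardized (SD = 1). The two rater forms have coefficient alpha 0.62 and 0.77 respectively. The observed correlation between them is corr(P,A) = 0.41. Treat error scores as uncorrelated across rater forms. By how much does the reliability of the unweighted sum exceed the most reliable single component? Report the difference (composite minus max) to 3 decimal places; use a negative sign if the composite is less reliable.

Var(sum) = 2 + 0.82 = 2.82; true-score variance = 1.39 + 0.82 = 2.21; composite reliability = 0.7837.
Max component reliability = 0.7700.
Difference = 0.7837 − 0.7700 = 0.014.

0.014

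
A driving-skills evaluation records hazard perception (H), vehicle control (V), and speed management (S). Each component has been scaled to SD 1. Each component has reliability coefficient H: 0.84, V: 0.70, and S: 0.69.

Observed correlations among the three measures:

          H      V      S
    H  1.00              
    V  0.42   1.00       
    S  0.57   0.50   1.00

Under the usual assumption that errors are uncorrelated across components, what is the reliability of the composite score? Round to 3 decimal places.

0.871

Var(H+V+S) = 3 + 2·[0.42 + 0.57 + 0.50] = 3 + 2.98 = 5.98.
Under uncorrelated errors the observed covariances equal the true-score covariances, so only the own-variance terms attenuate.
True-score variance = [0.84 + 0.70 + 0.69] + 2.98 = 2.23 + 2.98 = 5.21.
Reliability = 5.21 / 5.98 = 0.871.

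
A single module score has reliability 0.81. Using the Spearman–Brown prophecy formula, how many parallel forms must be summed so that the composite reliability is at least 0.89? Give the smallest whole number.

2

k ≥ ρ*(1−ρ₁)/(ρ₁(1−ρ*)) = 0.89·0.19 / (0.81·0.11) = 1.898.
Smallest integer k = 2.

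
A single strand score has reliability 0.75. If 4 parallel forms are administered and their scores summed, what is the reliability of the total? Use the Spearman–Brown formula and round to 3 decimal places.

0.923

ρ_k = kρ / (1 + (k−1)ρ) = 4·0.75 / (1 + 3·0.75) = 3.000 / 3.250 = 0.923.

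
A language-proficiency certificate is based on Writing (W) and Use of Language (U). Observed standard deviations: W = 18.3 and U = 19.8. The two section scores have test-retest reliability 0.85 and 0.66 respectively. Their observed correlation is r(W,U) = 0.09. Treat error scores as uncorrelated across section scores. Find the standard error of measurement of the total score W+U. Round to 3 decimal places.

13.547

Var(total) = 726.93 + 65.2212 = 792.151.
True-score variance = 543.403 + 65.2212 = 608.624, so reliability = 0.7683.
Error variance = 792.151 − 608.624 = 183.527; SEM = √183.527 = 13.547.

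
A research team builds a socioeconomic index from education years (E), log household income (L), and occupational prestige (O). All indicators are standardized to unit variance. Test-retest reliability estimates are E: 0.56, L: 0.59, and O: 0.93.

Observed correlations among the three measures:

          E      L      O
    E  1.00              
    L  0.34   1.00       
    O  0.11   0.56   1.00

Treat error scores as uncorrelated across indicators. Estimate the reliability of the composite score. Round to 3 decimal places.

Var(E+L+O) = 3 + 2·[0.34 + 0.11 + 0.56] = 3 + 2.02 = 5.02.
Because errors are independent across components, Cov(Tᵢ,Tⱼ) = Cov(Xᵢ,Xⱼ); the off-diagonal part of the true-score variance is the same as above.
True-score variance = [0.56 + 0.59 + 0.93] + 2.02 = 2.08 + 2.02 = 4.1.
Reliability = 4.1 / 5.02 = 0.817.

0.817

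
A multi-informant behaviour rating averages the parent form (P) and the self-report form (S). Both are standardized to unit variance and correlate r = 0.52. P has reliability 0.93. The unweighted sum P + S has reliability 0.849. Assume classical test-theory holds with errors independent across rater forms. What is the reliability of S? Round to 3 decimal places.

0.611

Var(P+S) = 2 + 2·0.52 = 3.040.
True-score variance = ρ_P + ρ_S + 2·0.52, so 0.849 = (0.93 + ρ_S + 1.04) / 3.040.
ρ_S = 0.849·3.040 − 0.93 − 1.04 = 0.611.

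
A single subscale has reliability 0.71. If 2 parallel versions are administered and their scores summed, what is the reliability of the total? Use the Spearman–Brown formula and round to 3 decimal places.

0.830

ρ_k = kρ / (1 + (k−1)ρ) = 2·0.71 / (1 + 1·0.71) = 1.420 / 1.710 = 0.830.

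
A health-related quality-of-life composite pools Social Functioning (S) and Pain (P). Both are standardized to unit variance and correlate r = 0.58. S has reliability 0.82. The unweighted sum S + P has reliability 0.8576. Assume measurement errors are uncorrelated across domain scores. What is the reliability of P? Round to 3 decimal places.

0.730

Var(S+P) = 2 + 2·0.58 = 3.160.
True-score variance = ρ_S + ρ_P + 2·0.58, so 0.8576 = (0.82 + ρ_P + 1.16) / 3.160.
ρ_P = 0.8576·3.160 − 0.82 − 1.16 = 0.730.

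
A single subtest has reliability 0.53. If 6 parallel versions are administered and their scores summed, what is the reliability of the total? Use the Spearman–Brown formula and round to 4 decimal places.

ρ_k = kρ / (1 + (k−1)ρ) = 6·0.53 / (1 + 5·0.53) = 3.180 / 3.650 = 0.8712.

0.8712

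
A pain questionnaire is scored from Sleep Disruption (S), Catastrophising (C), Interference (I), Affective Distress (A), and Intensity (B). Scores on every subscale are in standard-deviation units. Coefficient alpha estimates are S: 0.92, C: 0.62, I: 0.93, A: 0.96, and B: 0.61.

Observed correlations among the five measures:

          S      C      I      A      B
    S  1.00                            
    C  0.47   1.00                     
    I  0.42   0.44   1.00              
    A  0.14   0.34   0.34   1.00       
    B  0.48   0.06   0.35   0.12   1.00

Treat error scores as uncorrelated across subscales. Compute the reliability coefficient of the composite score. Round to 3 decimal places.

Var(S+C+I+A+B) = 5 + 2·[0.47 + 0.42 + 0.14 + 0.48 + 0.44 + 0.34 + 0.06 + 0.34 + 0.35 + 0.12] = 5 + 6.32 = 11.32.
With uncorrelated errors the cross-covariances are all true-score covariance, so they carry over unchanged; only the diagonal terms shrink to ρᵢσᵢ².
True-score variance = [0.92 + 0.62 + 0.93 + 0.96 + 0.61] + 6.32 = 4.04 + 6.32 = 10.36.
Reliability = 10.36 / 11.32 = 0.915.

0.915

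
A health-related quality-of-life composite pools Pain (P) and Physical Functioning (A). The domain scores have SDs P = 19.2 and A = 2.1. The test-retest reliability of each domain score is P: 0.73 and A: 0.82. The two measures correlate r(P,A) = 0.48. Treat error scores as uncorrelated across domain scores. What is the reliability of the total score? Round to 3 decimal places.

Var(P+A) = 19.2² + 2.1² + 2·[19.2·2.1·0.48] = 373.05 + 38.7072 = 411.757.
Under uncorrelated errors the observed covariances equal the true-score covariances, so only the own-variance terms attenuate.
True-score variance = [19.2²·0.73 + 2.1²·0.82] + 38.7072 = 272.723 + 38.7072 = 311.431.
Reliability = 311.431 / 411.757 = 0.756.

0.756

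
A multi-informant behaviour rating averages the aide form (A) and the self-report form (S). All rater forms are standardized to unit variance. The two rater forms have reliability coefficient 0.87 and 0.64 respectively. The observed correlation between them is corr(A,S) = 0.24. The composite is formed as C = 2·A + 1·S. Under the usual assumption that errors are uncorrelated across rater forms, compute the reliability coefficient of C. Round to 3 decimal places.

Var(C) = 2² + 1 + 2·[2·0.24] = 5 + 0.96 = 5.96.
Because errors are independent across components, Cov(Tᵢ,Tⱼ) = Cov(Xᵢ,Xⱼ); the off-diagonal part of the true-score variance is the same as above.
True-score variance = [2²·0.87 + 0.64] + 0.96 = 4.12 + 0.96 = 5.08.
Reliability = 5.08 / 5.96 = 0.852.

0.852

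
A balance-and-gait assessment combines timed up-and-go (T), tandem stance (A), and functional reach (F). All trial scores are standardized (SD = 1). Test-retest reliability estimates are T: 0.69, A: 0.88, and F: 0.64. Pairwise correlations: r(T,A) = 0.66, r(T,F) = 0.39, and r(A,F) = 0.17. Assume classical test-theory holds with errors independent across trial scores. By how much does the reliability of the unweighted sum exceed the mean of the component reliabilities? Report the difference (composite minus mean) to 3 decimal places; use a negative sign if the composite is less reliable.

0.118

Var(sum) = 3 + 2.44 = 5.44; true-score variance = 2.21 + 2.44 = 4.65; composite reliability = 0.8548.
Mean component reliability = 0.7367.
Difference = 0.8548 − 0.7367 = 0.118.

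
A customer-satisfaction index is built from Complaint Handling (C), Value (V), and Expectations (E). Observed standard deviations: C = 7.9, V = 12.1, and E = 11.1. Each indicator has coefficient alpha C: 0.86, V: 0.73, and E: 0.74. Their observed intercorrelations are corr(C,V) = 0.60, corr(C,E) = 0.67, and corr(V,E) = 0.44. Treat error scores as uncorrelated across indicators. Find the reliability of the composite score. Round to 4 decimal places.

0.8823

Var(C+V+E) = 7.9² + 12.1² + 11.1² + 2·[7.9·12.1·0.60 + 7.9·11.1·0.67 + 12.1·11.1·0.44] = 332.03 + 350.405 = 682.435.
Because errors are independent across components, Cov(Tᵢ,Tⱼ) = Cov(Xᵢ,Xⱼ); the off-diagonal part of the true-score variance is the same as above.
True-score variance = [7.9²·0.86 + 12.1²·0.73 + 11.1²·0.74] + 350.405 = 251.727 + 350.405 = 602.133.
Reliability = 602.133 / 682.435 = 0.8823.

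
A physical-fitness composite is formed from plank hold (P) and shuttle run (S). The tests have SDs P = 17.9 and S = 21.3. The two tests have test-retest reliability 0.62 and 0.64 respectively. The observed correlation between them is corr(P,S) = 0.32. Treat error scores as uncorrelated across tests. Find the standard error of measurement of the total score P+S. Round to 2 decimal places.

16.88

Var(total) = 774.1 + 244.013 = 1018.11.
True-score variance = 489.016 + 244.013 = 733.029, so reliability = 0.7200.
Error variance = 1018.11 − 733.029 = 285.084; SEM = √285.084 = 16.88.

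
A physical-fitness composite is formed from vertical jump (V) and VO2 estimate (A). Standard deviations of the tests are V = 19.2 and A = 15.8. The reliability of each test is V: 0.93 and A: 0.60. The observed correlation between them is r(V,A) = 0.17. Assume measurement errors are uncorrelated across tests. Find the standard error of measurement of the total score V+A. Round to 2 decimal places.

11.21

Var(total) = 618.28 + 103.142 = 721.422.
True-score variance = 492.619 + 103.142 = 595.762, so reliability = 0.8258.
Error variance = 721.422 − 595.762 = 125.661; SEM = √125.661 = 11.21.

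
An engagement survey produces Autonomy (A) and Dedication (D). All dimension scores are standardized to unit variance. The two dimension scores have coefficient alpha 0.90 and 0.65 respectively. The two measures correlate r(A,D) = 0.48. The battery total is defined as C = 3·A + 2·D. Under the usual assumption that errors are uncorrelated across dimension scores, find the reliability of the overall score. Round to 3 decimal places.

Var(C) = 3² + 2² + 2·[6·0.48] = 13 + 5.76 = 18.76.
Under uncorrelated errors the observed covariances equal the true-score covariances, so only the own-variance terms attenuate.
True-score variance = [3²·0.90 + 2²·0.65] + 5.76 = 10.7 + 5.76 = 16.46.
Reliability = 16.46 / 18.76 = 0.877.

0.877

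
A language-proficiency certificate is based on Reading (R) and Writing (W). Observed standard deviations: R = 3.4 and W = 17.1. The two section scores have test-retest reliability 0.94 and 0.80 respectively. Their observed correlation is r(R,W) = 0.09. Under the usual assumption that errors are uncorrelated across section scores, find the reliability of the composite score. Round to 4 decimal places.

0.8118

Var(R+W) = 3.4² + 17.1² + 2·[3.4·17.1·0.09] = 303.97 + 10.4652 = 314.435.
With uncorrelated errors the cross-covariances are all true-score covariance, so they carry over unchanged; only the diagonal terms shrink to ρᵢσᵢ².
True-score variance = [3.4²·0.94 + 17.1²·0.80] + 10.4652 = 244.794 + 10.4652 = 255.26.
Reliability = 255.26 / 314.435 = 0.8118.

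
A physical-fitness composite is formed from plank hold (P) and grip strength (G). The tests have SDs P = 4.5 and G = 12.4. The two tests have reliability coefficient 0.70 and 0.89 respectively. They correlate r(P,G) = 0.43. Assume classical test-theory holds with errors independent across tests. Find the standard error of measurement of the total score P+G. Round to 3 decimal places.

Var(total) = 174.01 + 47.988 = 221.998.
True-score variance = 151.021 + 47.988 = 199.009, so reliability = 0.8964.
Error variance = 221.998 − 199.009 = 22.9886; SEM = √22.9886 = 4.795.

4.795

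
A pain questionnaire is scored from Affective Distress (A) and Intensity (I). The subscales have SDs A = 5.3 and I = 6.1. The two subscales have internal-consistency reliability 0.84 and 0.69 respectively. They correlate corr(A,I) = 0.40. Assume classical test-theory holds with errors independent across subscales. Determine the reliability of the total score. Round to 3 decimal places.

Var(A+I) = 5.3² + 6.1² + 2·[5.3·6.1·0.40] = 65.3 + 25.864 = 91.164.
Under uncorrelated errors the observed covariances equal the true-score covariances, so only the own-variance terms attenuate.
True-score variance = [5.3²·0.84 + 6.1²·0.69] + 25.864 = 49.2705 + 25.864 = 75.1345.
Reliability = 75.1345 / 91.164 = 0.824.

0.824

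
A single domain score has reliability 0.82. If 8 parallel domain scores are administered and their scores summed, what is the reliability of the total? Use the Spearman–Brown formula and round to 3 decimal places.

ρ_k = kρ / (1 + (k−1)ρ) = 8·0.82 / (1 + 7·0.82) = 6.560 / 6.740 = 0.973.

0.973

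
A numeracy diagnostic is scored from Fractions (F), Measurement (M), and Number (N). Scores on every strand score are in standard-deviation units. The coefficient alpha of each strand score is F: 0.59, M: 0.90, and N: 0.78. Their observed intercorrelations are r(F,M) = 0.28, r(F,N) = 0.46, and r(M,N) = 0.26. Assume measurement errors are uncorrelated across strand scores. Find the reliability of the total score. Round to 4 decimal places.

0.8540

Var(F+M+N) = 3 + 2·[0.28 + 0.46 + 0.26] = 3 + 2 = 5.
With uncorrelated errors the cross-covariances are all true-score covariance, so they carry over unchanged; only the diagonal terms shrink to ρᵢσᵢ².
True-score variance = [0.59 + 0.90 + 0.78] + 2 = 2.27 + 2 = 4.27.
Reliability = 4.27 / 5 = 0.8540.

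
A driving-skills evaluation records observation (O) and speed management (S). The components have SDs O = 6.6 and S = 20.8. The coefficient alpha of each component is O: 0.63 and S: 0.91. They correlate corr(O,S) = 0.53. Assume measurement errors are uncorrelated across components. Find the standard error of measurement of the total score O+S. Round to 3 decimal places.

Var(total) = 476.2 + 145.517 = 621.717.
True-score variance = 421.145 + 145.517 = 566.662, so reliability = 0.9114.
Error variance = 621.717 − 566.662 = 55.0548; SEM = √55.0548 = 7.420.

7.420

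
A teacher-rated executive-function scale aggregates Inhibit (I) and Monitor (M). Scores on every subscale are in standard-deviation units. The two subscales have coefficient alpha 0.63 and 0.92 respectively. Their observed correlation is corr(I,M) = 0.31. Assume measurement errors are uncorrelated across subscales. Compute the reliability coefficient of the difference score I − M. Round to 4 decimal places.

0.6739

Var(I−M) = 1 + 1 − 2·0.31 = 2 − 0.62 = 1.38.
Under uncorrelated errors the observed covariances equal the true-score covariances, so only the own-variance terms attenuate.
True-score variance = [0.63 + 0.92] − 0.62 = 1.55 − 0.62 = 0.93.
Reliability = 0.93 / 1.38 = 0.6739.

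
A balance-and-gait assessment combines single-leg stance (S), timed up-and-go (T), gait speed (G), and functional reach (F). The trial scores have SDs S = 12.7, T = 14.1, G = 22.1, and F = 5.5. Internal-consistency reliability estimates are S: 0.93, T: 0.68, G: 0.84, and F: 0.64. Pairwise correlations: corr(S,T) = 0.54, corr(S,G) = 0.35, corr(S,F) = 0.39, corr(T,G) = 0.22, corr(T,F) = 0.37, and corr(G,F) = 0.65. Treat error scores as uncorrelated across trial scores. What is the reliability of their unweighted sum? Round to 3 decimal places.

0.902

Var(S+T+G+F) = 12.7² + 14.1² + 22.1² + 5.5² + 2·[12.7·14.1·0.54 + 12.7·22.1·0.35 + 12.7·5.5·0.39 + 14.1·22.1·0.22 + 14.1·5.5·0.37 + 22.1·5.5·0.65] = 878.76 + 796.858 = 1675.62.
Because errors are independent across components, Cov(Tᵢ,Tⱼ) = Cov(Xᵢ,Xⱼ); the off-diagonal part of the true-score variance is the same as above.
True-score variance = [12.7²·0.93 + 14.1²·0.68 + 22.1²·0.84 + 5.5²·0.64] + 796.858 = 714.815 + 796.858 = 1511.67.
Reliability = 1511.67 / 1675.62 = 0.902.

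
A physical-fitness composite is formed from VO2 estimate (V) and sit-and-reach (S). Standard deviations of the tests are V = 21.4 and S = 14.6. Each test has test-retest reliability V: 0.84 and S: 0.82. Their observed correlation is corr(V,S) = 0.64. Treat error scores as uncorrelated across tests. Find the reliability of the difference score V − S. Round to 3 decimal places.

Var(V−S) = 21.4² + 14.6² − 2·21.4·14.6·0.64 = 671.12 − 399.923 = 271.197.
Under uncorrelated errors the observed covariances equal the true-score covariances, so only the own-variance terms attenuate.
True-score variance = [21.4²·0.84 + 14.6²·0.82] − 399.923 = 559.478 − 399.923 = 159.554.
Reliability = 159.554 / 271.197 = 0.588.

0.588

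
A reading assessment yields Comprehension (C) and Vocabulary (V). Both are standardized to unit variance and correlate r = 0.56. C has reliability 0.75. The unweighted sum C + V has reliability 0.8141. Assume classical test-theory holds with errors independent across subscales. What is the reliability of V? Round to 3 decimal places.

Var(C+V) = 2 + 2·0.56 = 3.120.
True-score variance = ρ_C + ρ_V + 2·0.56, so 0.8141 = (0.75 + ρ_V + 1.12) / 3.120.
ρ_V = 0.8141·3.120 − 0.75 − 1.12 = 0.670.

0.670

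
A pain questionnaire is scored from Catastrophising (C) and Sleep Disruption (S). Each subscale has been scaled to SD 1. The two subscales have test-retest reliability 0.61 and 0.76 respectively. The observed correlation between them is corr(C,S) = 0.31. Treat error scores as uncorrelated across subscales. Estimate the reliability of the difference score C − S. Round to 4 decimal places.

Var(C−S) = 1 + 1 − 2·0.31 = 2 − 0.62 = 1.38.
With uncorrelated errors the cross-covariances are all true-score covariance, so they carry over unchanged; only the diagonal terms shrink to ρᵢσᵢ².
True-score variance = [0.61 + 0.76] − 0.62 = 1.37 − 0.62 = 0.75.
Reliability = 0.75 / 1.38 = 0.5435.

0.5435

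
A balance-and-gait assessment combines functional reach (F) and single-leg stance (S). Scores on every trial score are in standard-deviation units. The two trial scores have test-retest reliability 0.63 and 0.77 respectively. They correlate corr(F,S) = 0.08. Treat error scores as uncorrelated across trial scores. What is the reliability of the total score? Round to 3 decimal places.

0.722

Var(F+S) = 2 + 2·[0.08] = 2 + 0.16 = 2.16.
Under uncorrelated errors the observed covariances equal the true-score covariances, so only the own-variance terms attenuate.
True-score variance = [0.63 + 0.77] + 0.16 = 1.4 + 0.16 = 1.56.
Reliability = 1.56 / 2.16 = 0.722.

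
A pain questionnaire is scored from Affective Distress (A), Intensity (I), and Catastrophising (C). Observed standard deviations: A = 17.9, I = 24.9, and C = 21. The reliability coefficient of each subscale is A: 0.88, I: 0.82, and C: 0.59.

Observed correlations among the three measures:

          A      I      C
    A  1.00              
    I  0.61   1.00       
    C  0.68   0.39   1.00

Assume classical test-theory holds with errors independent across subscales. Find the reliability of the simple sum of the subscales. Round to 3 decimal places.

0.884

Var(A+I+C) = 17.9² + 24.9² + 21² + 2·[17.9·24.9·0.61 + 17.9·21·0.68 + 24.9·21·0.39] = 1381.42 + 1462.85 = 2844.27.
Under uncorrelated errors the observed covariances equal the true-score covariances, so only the own-variance terms attenuate.
True-score variance = [17.9²·0.88 + 24.9²·0.82 + 21²·0.59] + 1462.85 = 1050.56 + 1462.85 = 2513.41.
Reliability = 2513.41 / 2844.27 = 0.884.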